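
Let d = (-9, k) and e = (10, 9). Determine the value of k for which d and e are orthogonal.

10

d · e = (-9)·10 + k·9 = -90 + 9k
Set equal to 0: 9k = 90, so k = 10.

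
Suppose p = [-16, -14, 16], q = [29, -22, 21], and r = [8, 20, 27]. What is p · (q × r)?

36930

q × r:
i: (-22)·27 - 21·20 = -594 - 420 = -1014
j: 21·8 - 29·27 = 168 - 783 = -615
k: 29·20 - (-22)·8 = 580 - (-176) = 756
q × r = (-1014, -615, 756)
p · (q × r) = (-16)·(-1014) + (-14)·(-615) + 16·756 = 16224 + 8610 + 12096 = 36930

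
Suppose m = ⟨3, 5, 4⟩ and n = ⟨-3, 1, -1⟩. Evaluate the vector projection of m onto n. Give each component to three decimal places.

(2.182, -0.727, 0.727)

m · n = 3·(-3) + 5·1 + 4·(-1) = -9 + 5 - 4 = -8
|n|² = 9 + 1 + 1 = 11
proj_n m = (-8/11) · (-3, 1, -1) ≈ (2.182, -0.727, 0.727)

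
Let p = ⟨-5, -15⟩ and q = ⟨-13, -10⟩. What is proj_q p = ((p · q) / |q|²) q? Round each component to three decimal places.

(-10.390, -7.993)

p · q = (-5)·(-13) + (-15)·(-10) = 65 + 150 = 215
|q|² = 169 + 100 = 269
proj_q p = (215/269) · (-13, -10) ≈ (-10.390, -7.993)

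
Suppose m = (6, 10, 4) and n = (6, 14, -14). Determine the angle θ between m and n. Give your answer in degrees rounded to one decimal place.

m · n = 6·6 + 10·14 + 4·(-14) = 36 + 140 - 56 = 120
|m|² = 36 + 100 + 16 = 152,  |m| = √152 ≈ 12.328828
|n|² = 36 + 196 + 196 = 428,  |n| = √428 ≈ 20.688161
cos θ = 120 / (12.328828 · 20.688161) ≈ 0.47048
θ = arccos(0.47048) ≈ 61.9°

61.9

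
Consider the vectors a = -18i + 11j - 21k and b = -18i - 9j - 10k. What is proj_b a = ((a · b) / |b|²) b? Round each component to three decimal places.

(-15.505, -7.752, -8.614)

a · b = (-18)·(-18) + 11·(-9) + (-21)·(-10) = 324 - 99 + 210 = 435
|b|² = 324 + 81 + 100 = 505
proj_b a = (435/505) · (-18, -9, -10) ≈ (-15.505, -7.752, -8.614)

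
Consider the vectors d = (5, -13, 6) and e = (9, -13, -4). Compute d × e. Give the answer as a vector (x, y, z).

i: (-13)·(-4) - 6·(-13) = 52 - (-78) = 130
j: 6·9 - 5·(-4) = 54 - (-20) = 74
k: 5·(-13) - (-13)·9 = -65 - (-117) = 52
d × e = (130, 74, 52)

(130, 74, 52)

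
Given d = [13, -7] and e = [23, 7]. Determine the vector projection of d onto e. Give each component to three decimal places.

(9.948, 3.028)

d · e = 13·23 + (-7)·7 = 299 - 49 = 250
|e|² = 529 + 49 = 578
proj_e d = (250/578) · (23, 7) ≈ (9.948, 3.028)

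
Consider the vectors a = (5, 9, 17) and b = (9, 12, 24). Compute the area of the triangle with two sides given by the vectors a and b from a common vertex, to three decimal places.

i: 9·24 - 17·12 = 216 - 204 = 12
j: 17·9 - 5·24 = 153 - 120 = 33
k: 5·12 - 9·9 = 60 - 81 = -21
a × b = (12, 33, -21)
|a × b| = √(12² + 33² + (-21)²) = √1674 ≈ 40.9145
area = ½ · 40.9145 ≈ 20.457

20.457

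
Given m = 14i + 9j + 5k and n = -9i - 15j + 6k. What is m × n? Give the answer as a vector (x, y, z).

i: 9·6 - 5·(-15) = 54 - (-75) = 129
j: 5·(-9) - 14·6 = -45 - 84 = -129
k: 14·(-15) - 9·(-9) = -210 - (-81) = -129
m × n = (129, -129, -129)

(129, -129, -129)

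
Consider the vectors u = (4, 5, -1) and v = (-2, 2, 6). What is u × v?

(32, -22, 18)

i: 5·6 - (-1)·2 = 30 - (-2) = 32
j: (-1)·(-2) - 4·6 = 2 - 24 = -22
k: 4·2 - 5·(-2) = 8 - (-10) = 18
u × v = (32, -22, 18)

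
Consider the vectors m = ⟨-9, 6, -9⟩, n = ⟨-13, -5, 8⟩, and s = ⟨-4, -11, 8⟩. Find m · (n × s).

n × s:
i: (-5)·8 - 8·(-11) = -40 - (-88) = 48
j: 8·(-4) - (-13)·8 = -32 - (-104) = 72
k: (-13)·(-11) - (-5)·(-4) = 143 - 20 = 123
n × s = (48, 72, 123)
m · (n × s) = (-9)·48 + 6·72 + (-9)·123 = -432 + 432 - 1107 = -1107

-1107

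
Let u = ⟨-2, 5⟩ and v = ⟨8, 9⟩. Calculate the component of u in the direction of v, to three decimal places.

u · v = (-2)·8 + 5·9 = -16 + 45 = 29
|v| = √(64 + 81) = √145 ≈ 12.0416
comp_v u = 29 / √145 ≈ 2.408

2.408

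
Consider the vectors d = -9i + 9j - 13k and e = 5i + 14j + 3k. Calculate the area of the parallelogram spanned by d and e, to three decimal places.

i: 9·3 - (-13)·14 = 27 - (-182) = 209
j: (-13)·5 - (-9)·3 = -65 - (-27) = -38
k: (-9)·14 - 9·5 = -126 - 45 = -171
d × e = (209, -38, -171)
|d × e| = √(209² + (-38)² + (-171)²) = √74366 ≈ 272.7013

272.701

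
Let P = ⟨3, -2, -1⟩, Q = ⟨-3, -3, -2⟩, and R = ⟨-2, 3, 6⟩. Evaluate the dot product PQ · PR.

18

PQ = Q − P = (-6, -1, -1)
PR = R − P = (-5, 5, 7)
PQ · PR = (-6)·(-5) + (-1)·5 + (-1)·7 = 30 - 5 - 7 = 18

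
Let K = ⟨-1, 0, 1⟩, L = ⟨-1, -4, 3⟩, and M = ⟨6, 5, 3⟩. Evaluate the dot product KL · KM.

-16

KL = L − K = (0, -4, 2)
KM = M − K = (7, 5, 2)
KL · KM = 0·7 + (-4)·5 + 2·2 = 0 - 20 + 4 = -16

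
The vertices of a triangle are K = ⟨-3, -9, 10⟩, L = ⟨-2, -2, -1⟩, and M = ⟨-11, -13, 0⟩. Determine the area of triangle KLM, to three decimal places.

79.536

KL = (1, 7, -11),  KM = (-8, -4, -10)
i: 7·(-10) - (-11)·(-4) = -70 - 44 = -114
j: (-11)·(-8) - 1·(-10) = 88 - (-10) = 98
k: 1·(-4) - 7·(-8) = -4 - (-56) = 52
KL × KM = (-114, 98, 52)
|KL × KM| = √25304 ≈ 159.0723
area = ½ · 159.0723 ≈ 79.536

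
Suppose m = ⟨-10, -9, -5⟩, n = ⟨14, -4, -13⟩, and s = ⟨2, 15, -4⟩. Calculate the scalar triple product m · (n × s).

n × s:
i: (-4)·(-4) - (-13)·15 = 16 - (-195) = 211
j: (-13)·2 - 14·(-4) = -26 - (-56) = 30
k: 14·15 - (-4)·2 = 210 - (-8) = 218
n × s = (211, 30, 218)
m · (n × s) = (-10)·211 + (-9)·30 + (-5)·218 = -2110 - 270 - 1090 = -3470

-3470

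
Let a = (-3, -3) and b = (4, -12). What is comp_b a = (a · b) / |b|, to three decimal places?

a · b = (-3)·4 + (-3)·(-12) = -12 + 36 = 24
|b| = √(16 + 144) = √160 ≈ 12.6491
comp_b a = 24 / √160 ≈ 1.897

1.897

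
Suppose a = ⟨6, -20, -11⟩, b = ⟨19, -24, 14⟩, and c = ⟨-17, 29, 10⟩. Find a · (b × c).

b × c:
i: (-24)·10 - 14·29 = -240 - 406 = -646
j: 14·(-17) - 19·10 = -238 - 190 = -428
k: 19·29 - (-24)·(-17) = 551 - 408 = 143
b × c = (-646, -428, 143)
a · (b × c) = 6·(-646) + (-20)·(-428) + (-11)·143 = -3876 + 8560 - 1573 = 3111

3111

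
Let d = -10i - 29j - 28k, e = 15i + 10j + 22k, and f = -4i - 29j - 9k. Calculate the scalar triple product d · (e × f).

e × f:
i: 10·(-9) - 22·(-29) = -90 - (-638) = 548
j: 22·(-4) - 15·(-9) = -88 - (-135) = 47
k: 15·(-29) - 10·(-4) = -435 - (-40) = -395
e × f = (548, 47, -395)
d · (e × f) = (-10)·548 + (-29)·47 + (-28)·(-395) = -5480 - 1363 + 11060 = 4217

4217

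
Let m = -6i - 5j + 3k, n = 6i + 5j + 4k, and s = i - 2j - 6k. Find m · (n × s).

-119

n × s:
i: 5·(-6) - 4·(-2) = -30 - (-8) = -22
j: 4·1 - 6·(-6) = 4 - (-36) = 40
k: 6·(-2) - 5·1 = -12 - 5 = -17
n × s = (-22, 40, -17)
m · (n × s) = (-6)·(-22) + (-5)·40 + 3·(-17) = 132 - 200 - 51 = -119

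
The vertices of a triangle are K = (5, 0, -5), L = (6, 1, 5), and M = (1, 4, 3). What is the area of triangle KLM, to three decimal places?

29.120

KL = (1, 1, 10),  KM = (-4, 4, 8)
i: 1·8 - 10·4 = 8 - 40 = -32
j: 10·(-4) - 1·8 = -40 - 8 = -48
k: 1·4 - 1·(-4) = 4 - (-4) = 8
KL × KM = (-32, -48, 8)
|KL × KM| = √3392 ≈ 58.2409
area = ½ · 58.2409 ≈ 29.120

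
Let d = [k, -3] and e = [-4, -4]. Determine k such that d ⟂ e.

d · e = k·(-4) + (-3)·(-4) = 12 - 4k
Set equal to 0: -4k = -12, so k = 3.

3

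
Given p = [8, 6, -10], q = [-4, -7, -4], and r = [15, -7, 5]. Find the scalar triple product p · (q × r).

q × r:
i: (-7)·5 - (-4)·(-7) = -35 - 28 = -63
j: (-4)·15 - (-4)·5 = -60 - (-20) = -40
k: (-4)·(-7) - (-7)·15 = 28 - (-105) = 133
q × r = (-63, -40, 133)
p · (q × r) = 8·(-63) + 6·(-40) + (-10)·133 = -504 - 240 - 1330 = -2074

-2074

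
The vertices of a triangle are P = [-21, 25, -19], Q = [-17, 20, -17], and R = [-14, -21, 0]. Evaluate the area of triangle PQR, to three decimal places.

PQ = (4, -5, 2),  PR = (7, -46, 19)
i: (-5)·19 - 2·(-46) = -95 - (-92) = -3
j: 2·7 - 4·19 = 14 - 76 = -62
k: 4·(-46) - (-5)·7 = -184 - (-35) = -149
PQ × PR = (-3, -62, -149)
|PQ × PR| = √26054 ≈ 161.4125
area = ½ · 161.4125 ≈ 80.706

80.706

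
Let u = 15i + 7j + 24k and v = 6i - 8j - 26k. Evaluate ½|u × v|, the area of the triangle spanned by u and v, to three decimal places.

i: 7·(-26) - 24·(-8) = -182 - (-192) = 10
j: 24·6 - 15·(-26) = 144 - (-390) = 534
k: 15·(-8) - 7·6 = -120 - 42 = -162
u × v = (10, 534, -162)
|u × v| = √(10² + 534² + (-162)²) = √311500 ≈ 558.1219
area = ½ · 558.1219 ≈ 279.061

279.061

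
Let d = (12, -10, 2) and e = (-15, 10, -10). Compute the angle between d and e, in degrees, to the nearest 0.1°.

d · e = 12·(-15) + (-10)·10 + 2·(-10) = -180 - 100 - 20 = -300
|d|² = 144 + 100 + 4 = 248,  |d| = √248 ≈ 15.748016
|e|² = 225 + 100 + 100 = 425,  |e| = √425 ≈ 20.615528
cos θ = -300 / (15.748016 · 20.615528) ≈ -0.92406
θ = arccos(-0.92406) ≈ 157.5°

157.5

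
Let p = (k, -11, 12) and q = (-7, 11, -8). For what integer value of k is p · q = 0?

p · q = k·(-7) + (-11)·11 + 12·(-8) = -217 - 7k
Set equal to 0: -7k = 217, so k = -31.

-31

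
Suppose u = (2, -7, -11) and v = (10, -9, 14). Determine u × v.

i: (-7)·14 - (-11)·(-9) = -98 - 99 = -197
j: (-11)·10 - 2·14 = -110 - 28 = -138
k: 2·(-9) - (-7)·10 = -18 - (-70) = 52
u × v = (-197, -138, 52)

(-197, -138, 52)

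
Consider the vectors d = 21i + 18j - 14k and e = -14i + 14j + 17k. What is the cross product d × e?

(502, -161, 546)

i: 18·17 - (-14)·14 = 306 - (-196) = 502
j: (-14)·(-14) - 21·17 = 196 - 357 = -161
k: 21·14 - 18·(-14) = 294 - (-252) = 546
d × e = (502, -161, 546)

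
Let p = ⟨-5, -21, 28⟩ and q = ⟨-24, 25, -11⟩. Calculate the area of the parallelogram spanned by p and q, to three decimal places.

i: (-21)·(-11) - 28·25 = 231 - 700 = -469
j: 28·(-24) - (-5)·(-11) = -672 - 55 = -727
k: (-5)·25 - (-21)·(-24) = -125 - 504 = -629
p × q = (-469, -727, -629)
|p × q| = √((-469)² + (-727)² + (-629)²) = √1144131 ≈ 1069.6406

1069.641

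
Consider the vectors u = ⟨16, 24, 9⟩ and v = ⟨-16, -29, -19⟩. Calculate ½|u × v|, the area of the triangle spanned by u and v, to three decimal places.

i: 24·(-19) - 9·(-29) = -456 - (-261) = -195
j: 9·(-16) - 16·(-19) = -144 - (-304) = 160
k: 16·(-29) - 24·(-16) = -464 - (-384) = -80
u × v = (-195, 160, -80)
|u × v| = √((-195)² + 160² + (-80)²) = √70025 ≈ 264.6224
area = ½ · 264.6224 ≈ 132.311

132.311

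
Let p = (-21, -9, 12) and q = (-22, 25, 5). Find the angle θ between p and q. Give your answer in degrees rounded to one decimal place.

p · q = (-21)·(-22) + (-9)·25 + 12·5 = 462 - 225 + 60 = 297
|p|² = 441 + 81 + 144 = 666,  |p| = √666 ≈ 25.806976
|q|² = 484 + 625 + 25 = 1134,  |q| = √1134 ≈ 33.674916
cos θ = 297 / (25.806976 · 33.674916) ≈ 0.34175
θ = arccos(0.34175) ≈ 70.0°

70.0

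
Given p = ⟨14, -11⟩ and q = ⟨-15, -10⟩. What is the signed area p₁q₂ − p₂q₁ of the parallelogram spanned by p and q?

14·(-10) - (-11)·(-15) = -140 - 165 = -305

-305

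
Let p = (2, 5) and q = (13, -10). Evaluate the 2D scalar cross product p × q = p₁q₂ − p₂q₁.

2·(-10) - 5·13 = -20 - 65 = -85

-85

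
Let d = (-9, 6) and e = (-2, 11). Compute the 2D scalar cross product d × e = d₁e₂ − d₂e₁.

(-9)·11 - 6·(-2) = -99 - (-12) = -87

-87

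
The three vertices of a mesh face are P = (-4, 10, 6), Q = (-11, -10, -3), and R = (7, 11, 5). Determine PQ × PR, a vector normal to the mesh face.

(29, -106, 213)

PQ = (-7, -20, -9)
PR = (11, 1, -1)
i: (-20)·(-1) - (-9)·1 = 20 - (-9) = 29
j: (-9)·11 - (-7)·(-1) = -99 - 7 = -106
k: (-7)·1 - (-20)·11 = -7 - (-220) = 213
PQ × PR = (29, -106, 213)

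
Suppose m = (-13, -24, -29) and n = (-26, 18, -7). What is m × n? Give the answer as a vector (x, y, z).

(690, 663, -858)

i: (-24)·(-7) - (-29)·18 = 168 - (-522) = 690
j: (-29)·(-26) - (-13)·(-7) = 754 - 91 = 663
k: (-13)·18 - (-24)·(-26) = -234 - 624 = -858
m × n = (690, 663, -858)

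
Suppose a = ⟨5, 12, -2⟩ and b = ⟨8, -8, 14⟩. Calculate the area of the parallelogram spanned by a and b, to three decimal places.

i: 12·14 - (-2)·(-8) = 168 - 16 = 152
j: (-2)·8 - 5·14 = -16 - 70 = -86
k: 5·(-8) - 12·8 = -40 - 96 = -136
a × b = (152, -86, -136)
|a × b| = √(152² + (-86)² + (-136)²) = √48996 ≈ 221.3504

221.350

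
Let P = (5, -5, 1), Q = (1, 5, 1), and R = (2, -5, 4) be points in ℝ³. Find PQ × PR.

PQ = (-4, 10, 0)
PR = (-3, 0, 3)
i: 10·3 - 0·0 = 30 - 0 = 30
j: 0·(-3) - (-4)·3 = 0 - (-12) = 12
k: (-4)·0 - 10·(-3) = 0 - (-30) = 30
PQ × PR = (30, 12, 30)

(30, 12, 30)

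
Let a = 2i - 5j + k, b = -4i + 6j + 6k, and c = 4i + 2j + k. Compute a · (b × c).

b × c:
i: 6·1 - 6·2 = 6 - 12 = -6
j: 6·4 - (-4)·1 = 24 - (-4) = 28
k: (-4)·2 - 6·4 = -8 - 24 = -32
b × c = (-6, 28, -32)
a · (b × c) = 2·(-6) + (-5)·28 + 1·(-32) = -12 - 140 - 32 = -184

-184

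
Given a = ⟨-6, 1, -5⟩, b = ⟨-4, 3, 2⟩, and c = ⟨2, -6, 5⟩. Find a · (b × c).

b × c:
i: 3·5 - 2·(-6) = 15 - (-12) = 27
j: 2·2 - (-4)·5 = 4 - (-20) = 24
k: (-4)·(-6) - 3·2 = 24 - 6 = 18
b × c = (27, 24, 18)
a · (b × c) = (-6)·27 + 1·24 + (-5)·18 = -162 + 24 - 90 = -228

-228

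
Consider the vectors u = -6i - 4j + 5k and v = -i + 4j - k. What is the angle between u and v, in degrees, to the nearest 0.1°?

113.8

u · v = (-6)·(-1) + (-4)·4 + 5·(-1) = 6 - 16 - 5 = -15
|u|² = 36 + 16 + 25 = 77,  |u| = √77 ≈ 8.774964
|v|² = 1 + 16 + 1 = 18,  |v| = √18 ≈ 4.242641
cos θ = -15 / (8.774964 · 4.242641) ≈ -0.40291
θ = arccos(-0.40291) ≈ 113.8°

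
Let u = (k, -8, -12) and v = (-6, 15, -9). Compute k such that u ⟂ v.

u · v = k·(-6) + (-8)·15 + (-12)·(-9) = -12 - 6k
Set equal to 0: -6k = 12, so k = -2.

-2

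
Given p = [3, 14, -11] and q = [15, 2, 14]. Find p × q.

i: 14·14 - (-11)·2 = 196 - (-22) = 218
j: (-11)·15 - 3·14 = -165 - 42 = -207
k: 3·2 - 14·15 = 6 - 210 = -204
p × q = (218, -207, -204)

(218, -207, -204)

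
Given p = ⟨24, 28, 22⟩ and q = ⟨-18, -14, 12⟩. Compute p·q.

-560

p · q = 24·(-18) + 28·(-14) + 22·12 = -432 - 392 + 264 = -560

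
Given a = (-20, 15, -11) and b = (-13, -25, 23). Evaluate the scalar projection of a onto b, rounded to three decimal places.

a · b = (-20)·(-13) + 15·(-25) + (-11)·23 = 260 - 375 - 253 = -368
|b| = √(169 + 625 + 529) = √1323 ≈ 36.3731
comp_b a = -368 / √1323 ≈ -10.117

-10.117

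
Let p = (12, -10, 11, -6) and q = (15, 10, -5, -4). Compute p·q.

p · q = 12·15 + (-10)·10 + 11·(-5) + (-6)·(-4) = 180 - 100 - 55 + 24 = 49

49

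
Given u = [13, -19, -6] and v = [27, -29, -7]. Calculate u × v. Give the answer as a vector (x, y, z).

i: (-19)·(-7) - (-6)·(-29) = 133 - 174 = -41
j: (-6)·27 - 13·(-7) = -162 - (-91) = -71
k: 13·(-29) - (-19)·27 = -377 - (-513) = 136
u × v = (-41, -71, 136)

(-41, -71, 136)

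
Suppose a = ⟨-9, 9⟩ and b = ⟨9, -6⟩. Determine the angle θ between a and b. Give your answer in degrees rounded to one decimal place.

a · b = (-9)·9 + 9·(-6) = -81 - 54 = -135
|a|² = 81 + 81 = 162,  |a| = √162 ≈ 12.727922
|b|² = 81 + 36 = 117,  |b| = √117 ≈ 10.816654
cos θ = -135 / (12.727922 · 10.816654) ≈ -0.98058
θ = arccos(-0.98058) ≈ 168.7°

168.7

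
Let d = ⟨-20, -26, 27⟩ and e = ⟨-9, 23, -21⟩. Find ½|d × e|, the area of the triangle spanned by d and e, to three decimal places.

i: (-26)·(-21) - 27·23 = 546 - 621 = -75
j: 27·(-9) - (-20)·(-21) = -243 - 420 = -663
k: (-20)·23 - (-26)·(-9) = -460 - 234 = -694
d × e = (-75, -663, -694)
|d × e| = √((-75)² + (-663)² + (-694)²) = √926830 ≈ 962.7201
area = ½ · 962.7201 ≈ 481.360

481.360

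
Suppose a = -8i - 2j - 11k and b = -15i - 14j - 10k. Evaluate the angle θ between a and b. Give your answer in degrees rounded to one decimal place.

34.7

a · b = (-8)·(-15) + (-2)·(-14) + (-11)·(-10) = 120 + 28 + 110 = 258
|a|² = 64 + 4 + 121 = 189,  |a| = √189 ≈ 13.747727
|b|² = 225 + 196 + 100 = 521,  |b| = √521 ≈ 22.825424
cos θ = 258 / (13.747727 · 22.825424) ≈ 0.82219
θ = arccos(0.82219) ≈ 34.7°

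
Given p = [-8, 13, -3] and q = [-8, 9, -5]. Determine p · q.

196

p · q = (-8)·(-8) + 13·9 + (-3)·(-5) = 64 + 117 + 15 = 196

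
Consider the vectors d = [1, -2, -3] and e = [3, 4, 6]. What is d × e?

i: (-2)·6 - (-3)·4 = -12 - (-12) = 0
j: (-3)·3 - 1·6 = -9 - 6 = -15
k: 1·4 - (-2)·3 = 4 - (-6) = 10
d × e = (0, -15, 10)

(0, -15, 10)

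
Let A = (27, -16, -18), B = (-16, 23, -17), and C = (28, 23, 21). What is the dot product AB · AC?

1517

AB = B − A = (-43, 39, 1)
AC = C − A = (1, 39, 39)
AB · AC = (-43)·1 + 39·39 + 1·39 = -43 + 1521 + 39 = 1517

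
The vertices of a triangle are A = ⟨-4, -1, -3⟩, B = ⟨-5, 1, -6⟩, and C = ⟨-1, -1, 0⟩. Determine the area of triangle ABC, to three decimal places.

5.196

AB = (-1, 2, -3),  AC = (3, 0, 3)
i: 2·3 - (-3)·0 = 6 - 0 = 6
j: (-3)·3 - (-1)·3 = -9 - (-3) = -6
k: (-1)·0 - 2·3 = 0 - 6 = -6
AB × AC = (6, -6, -6)
|AB × AC| = √108 ≈ 10.3923
area = ½ · 10.3923 ≈ 5.196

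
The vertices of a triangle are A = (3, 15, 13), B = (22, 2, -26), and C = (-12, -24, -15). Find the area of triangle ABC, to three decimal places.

930.381

AB = (19, -13, -39),  AC = (-15, -39, -28)
i: (-13)·(-28) - (-39)·(-39) = 364 - 1521 = -1157
j: (-39)·(-15) - 19·(-28) = 585 - (-532) = 1117
k: 19·(-39) - (-13)·(-15) = -741 - 195 = -936
AB × AC = (-1157, 1117, -936)
|AB × AC| = √3462434 ≈ 1860.7617
area = ½ · 1860.7617 ≈ 930.381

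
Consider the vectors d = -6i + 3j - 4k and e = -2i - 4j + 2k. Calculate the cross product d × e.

(-10, 20, 30)

i: 3·2 - (-4)·(-4) = 6 - 16 = -10
j: (-4)·(-2) - (-6)·2 = 8 - (-12) = 20
k: (-6)·(-4) - 3·(-2) = 24 - (-6) = 30
d × e = (-10, 20, 30)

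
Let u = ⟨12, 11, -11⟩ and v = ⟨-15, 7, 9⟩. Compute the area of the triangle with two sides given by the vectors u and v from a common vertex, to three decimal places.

i: 11·9 - (-11)·7 = 99 - (-77) = 176
j: (-11)·(-15) - 12·9 = 165 - 108 = 57
k: 12·7 - 11·(-15) = 84 - (-165) = 249
u × v = (176, 57, 249)
|u × v| = √(176² + 57² + 249²) = √96226 ≈ 310.2032
area = ½ · 310.2032 ≈ 155.102

155.102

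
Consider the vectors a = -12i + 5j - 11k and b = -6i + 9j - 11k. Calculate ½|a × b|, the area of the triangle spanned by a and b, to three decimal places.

i: 5·(-11) - (-11)·9 = -55 - (-99) = 44
j: (-11)·(-6) - (-12)·(-11) = 66 - 132 = -66
k: (-12)·9 - 5·(-6) = -108 - (-30) = -78
a × b = (44, -66, -78)
|a × b| = √(44² + (-66)² + (-78)²) = √12376 ≈ 111.2475
area = ½ · 111.2475 ≈ 55.624

55.624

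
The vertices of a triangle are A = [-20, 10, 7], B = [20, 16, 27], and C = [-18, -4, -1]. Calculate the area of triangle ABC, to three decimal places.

AB = (40, 6, 20),  AC = (2, -14, -8)
i: 6·(-8) - 20·(-14) = -48 - (-280) = 232
j: 20·2 - 40·(-8) = 40 - (-320) = 360
k: 40·(-14) - 6·2 = -560 - 12 = -572
AB × AC = (232, 360, -572)
|AB × AC| = √510608 ≈ 714.5684
area = ½ · 714.5684 ≈ 357.284

357.284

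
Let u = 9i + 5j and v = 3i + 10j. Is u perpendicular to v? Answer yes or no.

u · v = 9·3 + 5·10 = 27 + 50 = 77
Nonzero, so the vectors are not orthogonal.

no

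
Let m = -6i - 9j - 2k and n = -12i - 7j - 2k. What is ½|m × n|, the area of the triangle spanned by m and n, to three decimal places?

i: (-9)·(-2) - (-2)·(-7) = 18 - 14 = 4
j: (-2)·(-12) - (-6)·(-2) = 24 - 12 = 12
k: (-6)·(-7) - (-9)·(-12) = 42 - 108 = -66
m × n = (4, 12, -66)
|m × n| = √(4² + 12² + (-66)²) = √4516 ≈ 67.2012
area = ½ · 67.2012 ≈ 33.601

33.601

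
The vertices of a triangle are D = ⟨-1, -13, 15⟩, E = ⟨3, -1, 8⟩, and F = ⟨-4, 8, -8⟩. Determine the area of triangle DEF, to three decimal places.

104.654

DE = (4, 12, -7),  DF = (-3, 21, -23)
i: 12·(-23) - (-7)·21 = -276 - (-147) = -129
j: (-7)·(-3) - 4·(-23) = 21 - (-92) = 113
k: 4·21 - 12·(-3) = 84 - (-36) = 120
DE × DF = (-129, 113, 120)
|DE × DF| = √43810 ≈ 209.3084
area = ½ · 209.3084 ≈ 104.654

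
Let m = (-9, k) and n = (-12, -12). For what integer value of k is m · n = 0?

9

m · n = (-9)·(-12) + k·(-12) = 108 - 12k
Set equal to 0: -12k = -108, so k = 9.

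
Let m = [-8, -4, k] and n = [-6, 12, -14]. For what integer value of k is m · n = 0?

0

m · n = (-8)·(-6) + (-4)·12 + k·(-14) = 0 - 14k
Set equal to 0: -14k = 0, so k = 0.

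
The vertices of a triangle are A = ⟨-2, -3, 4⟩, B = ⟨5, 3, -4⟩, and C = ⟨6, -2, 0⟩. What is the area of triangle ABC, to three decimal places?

28.430

AB = (7, 6, -8),  AC = (8, 1, -4)
i: 6·(-4) - (-8)·1 = -24 - (-8) = -16
j: (-8)·8 - 7·(-4) = -64 - (-28) = -36
k: 7·1 - 6·8 = 7 - 48 = -41
AB × AC = (-16, -36, -41)
|AB × AC| = √3233 ≈ 56.8595
area = ½ · 56.8595 ≈ 28.430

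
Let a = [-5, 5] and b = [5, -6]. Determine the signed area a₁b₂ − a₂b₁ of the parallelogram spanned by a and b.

(-5)·(-6) - 5·5 = 30 - 25 = 5

5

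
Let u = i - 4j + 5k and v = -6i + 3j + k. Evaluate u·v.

-13

u · v = 1·(-6) + (-4)·3 + 5·1 = -6 - 12 + 5 = -13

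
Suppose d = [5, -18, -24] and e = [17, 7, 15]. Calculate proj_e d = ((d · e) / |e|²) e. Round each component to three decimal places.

d · e = 5·17 + (-18)·7 + (-24)·15 = 85 - 126 - 360 = -401
|e|² = 289 + 49 + 225 = 563
proj_e d = (-401/563) · (17, 7, 15) ≈ (-12.108, -4.986, -10.684)

(-12.108, -4.986, -10.684)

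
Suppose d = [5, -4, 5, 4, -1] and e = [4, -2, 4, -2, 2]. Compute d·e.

38

d · e = 5·4 + (-4)·(-2) + 5·4 + 4·(-2) + (-1)·2 = 20 + 8 + 20 - 8 - 2 = 38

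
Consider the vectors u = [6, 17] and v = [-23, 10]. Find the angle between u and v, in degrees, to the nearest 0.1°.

u · v = 6·(-23) + 17·10 = -138 + 170 = 32
|u|² = 36 + 289 = 325,  |u| = √325 ≈ 18.027756
|v|² = 529 + 100 = 629,  |v| = √629 ≈ 25.079872
cos θ = 32 / (18.027756 · 25.079872) ≈ 0.07078
θ = arccos(0.07078) ≈ 85.9°

85.9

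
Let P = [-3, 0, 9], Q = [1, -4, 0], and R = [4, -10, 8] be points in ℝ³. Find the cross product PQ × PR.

PQ = (4, -4, -9)
PR = (7, -10, -1)
i: (-4)·(-1) - (-9)·(-10) = 4 - 90 = -86
j: (-9)·7 - 4·(-1) = -63 - (-4) = -59
k: 4·(-10) - (-4)·7 = -40 - (-28) = -12
PQ × PR = (-86, -59, -12)

(-86, -59, -12)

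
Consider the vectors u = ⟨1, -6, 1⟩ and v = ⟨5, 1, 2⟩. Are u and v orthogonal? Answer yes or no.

u · v = 1·5 + (-6)·1 + 1·2 = 5 - 6 + 2 = 1
Nonzero, so the vectors are not orthogonal.

no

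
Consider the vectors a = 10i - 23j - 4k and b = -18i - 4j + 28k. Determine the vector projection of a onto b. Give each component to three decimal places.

a · b = 10·(-18) + (-23)·(-4) + (-4)·28 = -180 + 92 - 112 = -200
|b|² = 324 + 16 + 784 = 1124
proj_b a = (-200/1124) · (-18, -4, 28) ≈ (3.203, 0.712, -4.982)

(3.203, 0.712, -4.982)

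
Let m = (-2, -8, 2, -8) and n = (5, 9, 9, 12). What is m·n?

-160

m · n = (-2)·5 + (-8)·9 + 2·9 + (-8)·12 = -10 - 72 + 18 - 96 = -160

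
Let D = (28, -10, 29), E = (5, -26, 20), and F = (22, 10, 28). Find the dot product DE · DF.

DE = E − D = (-23, -16, -9)
DF = F − D = (-6, 20, -1)
DE · DF = (-23)·(-6) + (-16)·20 + (-9)·(-1) = 138 - 320 + 9 = -173

-173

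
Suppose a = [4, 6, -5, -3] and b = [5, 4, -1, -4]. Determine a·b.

a · b = 4·5 + 6·4 + (-5)·(-1) + (-3)·(-4) = 20 + 24 + 5 + 12 = 61

61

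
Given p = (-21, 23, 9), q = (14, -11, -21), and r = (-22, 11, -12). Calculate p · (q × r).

6075

q × r:
i: (-11)·(-12) - (-21)·11 = 132 - (-231) = 363
j: (-21)·(-22) - 14·(-12) = 462 - (-168) = 630
k: 14·11 - (-11)·(-22) = 154 - 242 = -88
q × r = (363, 630, -88)
p · (q × r) = (-21)·363 + 23·630 + 9·(-88) = -7623 + 14490 - 792 = 6075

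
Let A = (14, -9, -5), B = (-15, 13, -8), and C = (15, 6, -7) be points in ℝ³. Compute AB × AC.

(1, -61, -457)

AB = (-29, 22, -3)
AC = (1, 15, -2)
i: 22·(-2) - (-3)·15 = -44 - (-45) = 1
j: (-3)·1 - (-29)·(-2) = -3 - 58 = -61
k: (-29)·15 - 22·1 = -435 - 22 = -457
AB × AC = (1, -61, -457)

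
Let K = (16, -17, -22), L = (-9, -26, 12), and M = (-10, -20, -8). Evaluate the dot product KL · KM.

1153

KL = L − K = (-25, -9, 34)
KM = M − K = (-26, -3, 14)
KL · KM = (-25)·(-26) + (-9)·(-3) + 34·14 = 650 + 27 + 476 = 1153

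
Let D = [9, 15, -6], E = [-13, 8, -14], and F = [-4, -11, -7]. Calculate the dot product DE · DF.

476

DE = E − D = (-22, -7, -8)
DF = F − D = (-13, -26, -1)
DE · DF = (-22)·(-13) + (-7)·(-26) + (-8)·(-1) = 286 + 182 + 8 = 476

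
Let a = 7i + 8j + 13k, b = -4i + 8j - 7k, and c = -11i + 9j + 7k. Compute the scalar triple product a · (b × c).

b × c:
i: 8·7 - (-7)·9 = 56 - (-63) = 119
j: (-7)·(-11) - (-4)·7 = 77 - (-28) = 105
k: (-4)·9 - 8·(-11) = -36 - (-88) = 52
b × c = (119, 105, 52)
a · (b × c) = 7·119 + 8·105 + 13·52 = 833 + 840 + 676 = 2349

2349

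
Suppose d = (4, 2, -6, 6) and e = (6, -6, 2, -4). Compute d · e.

d · e = 4·6 + 2·(-6) + (-6)·2 + 6·(-4) = 24 - 12 - 12 - 24 = -24

-24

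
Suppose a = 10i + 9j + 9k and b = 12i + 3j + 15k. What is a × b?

(108, -42, -78)

i: 9·15 - 9·3 = 135 - 27 = 108
j: 9·12 - 10·15 = 108 - 150 = -42
k: 10·3 - 9·12 = 30 - 108 = -78
a × b = (108, -42, -78)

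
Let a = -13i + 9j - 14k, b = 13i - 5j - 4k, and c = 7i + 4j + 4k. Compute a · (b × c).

-1886

b × c:
i: (-5)·4 - (-4)·4 = -20 - (-16) = -4
j: (-4)·7 - 13·4 = -28 - 52 = -80
k: 13·4 - (-5)·7 = 52 - (-35) = 87
b × c = (-4, -80, 87)
a · (b × c) = (-13)·(-4) + 9·(-80) + (-14)·87 = 52 - 720 - 1218 = -1886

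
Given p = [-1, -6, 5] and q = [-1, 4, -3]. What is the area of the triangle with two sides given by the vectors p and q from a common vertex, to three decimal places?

i: (-6)·(-3) - 5·4 = 18 - 20 = -2
j: 5·(-1) - (-1)·(-3) = -5 - 3 = -8
k: (-1)·4 - (-6)·(-1) = -4 - 6 = -10
p × q = (-2, -8, -10)
|p × q| = √((-2)² + (-8)² + (-10)²) = √168 ≈ 12.9615
area = ½ · 12.9615 ≈ 6.481

6.481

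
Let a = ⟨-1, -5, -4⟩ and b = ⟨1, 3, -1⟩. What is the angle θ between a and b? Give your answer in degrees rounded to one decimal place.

a · b = (-1)·1 + (-5)·3 + (-4)·(-1) = -1 - 15 + 4 = -12
|a|² = 1 + 25 + 16 = 42,  |a| = √42 ≈ 6.480741
|b|² = 1 + 9 + 1 = 11,  |b| = √11 ≈ 3.316625
cos θ = -12 / (6.480741 · 3.316625) ≈ -0.55829
θ = arccos(-0.55829) ≈ 123.9°

123.9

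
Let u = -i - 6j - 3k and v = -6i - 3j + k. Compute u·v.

21

u · v = (-1)·(-6) + (-6)·(-3) + (-3)·1 = 6 + 18 - 3 = 21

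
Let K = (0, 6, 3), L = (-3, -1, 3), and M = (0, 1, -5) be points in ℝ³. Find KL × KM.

(56, -24, 15)

KL = (-3, -7, 0)
KM = (0, -5, -8)
i: (-7)·(-8) - 0·(-5) = 56 - 0 = 56
j: 0·0 - (-3)·(-8) = 0 - 24 = -24
k: (-3)·(-5) - (-7)·0 = 15 - 0 = 15
KL × KM = (56, -24, 15)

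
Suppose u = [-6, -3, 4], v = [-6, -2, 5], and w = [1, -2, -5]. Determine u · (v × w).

11

v × w:
i: (-2)·(-5) - 5·(-2) = 10 - (-10) = 20
j: 5·1 - (-6)·(-5) = 5 - 30 = -25
k: (-6)·(-2) - (-2)·1 = 12 - (-2) = 14
v × w = (20, -25, 14)
u · (v × w) = (-6)·20 + (-3)·(-25) + 4·14 = -120 + 75 + 56 = 11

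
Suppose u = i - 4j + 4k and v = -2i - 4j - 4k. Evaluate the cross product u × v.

i: (-4)·(-4) - 4·(-4) = 16 - (-16) = 32
j: 4·(-2) - 1·(-4) = -8 - (-4) = -4
k: 1·(-4) - (-4)·(-2) = -4 - 8 = -12
u × v = (32, -4, -12)

(32, -4, -12)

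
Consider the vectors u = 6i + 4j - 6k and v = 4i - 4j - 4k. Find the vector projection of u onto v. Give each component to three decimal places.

u · v = 6·4 + 4·(-4) + (-6)·(-4) = 24 - 16 + 24 = 32
|v|² = 16 + 16 + 16 = 48
proj_v u = (32/48) · (4, -4, -4) ≈ (2.667, -2.667, -2.667)

(2.667, -2.667, -2.667)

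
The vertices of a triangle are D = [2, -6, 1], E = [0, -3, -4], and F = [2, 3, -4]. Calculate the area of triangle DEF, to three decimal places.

DE = (-2, 3, -5),  DF = (0, 9, -5)
i: 3·(-5) - (-5)·9 = -15 - (-45) = 30
j: (-5)·0 - (-2)·(-5) = 0 - 10 = -10
k: (-2)·9 - 3·0 = -18 - 0 = -18
DE × DF = (30, -10, -18)
|DE × DF| = √1324 ≈ 36.3868
area = ½ · 36.3868 ≈ 18.193

18.193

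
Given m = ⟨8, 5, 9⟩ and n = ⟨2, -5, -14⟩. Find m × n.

i: 5·(-14) - 9·(-5) = -70 - (-45) = -25
j: 9·2 - 8·(-14) = 18 - (-112) = 130
k: 8·(-5) - 5·2 = -40 - 10 = -50
m × n = (-25, 130, -50)

(-25, 130, -50)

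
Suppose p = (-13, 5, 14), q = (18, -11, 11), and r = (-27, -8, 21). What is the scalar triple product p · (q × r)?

-7690

q × r:
i: (-11)·21 - 11·(-8) = -231 - (-88) = -143
j: 11·(-27) - 18·21 = -297 - 378 = -675
k: 18·(-8) - (-11)·(-27) = -144 - 297 = -441
q × r = (-143, -675, -441)
p · (q × r) = (-13)·(-143) + 5·(-675) + 14·(-441) = 1859 - 3375 - 6174 = -7690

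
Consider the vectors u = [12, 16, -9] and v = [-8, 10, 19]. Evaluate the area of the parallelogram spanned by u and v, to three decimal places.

i: 16·19 - (-9)·10 = 304 - (-90) = 394
j: (-9)·(-8) - 12·19 = 72 - 228 = -156
k: 12·10 - 16·(-8) = 120 - (-128) = 248
u × v = (394, -156, 248)
|u × v| = √(394² + (-156)² + 248²) = √241076 ≈ 490.9949

490.995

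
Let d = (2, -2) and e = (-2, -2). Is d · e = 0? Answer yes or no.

d · e = 2·(-2) + (-2)·(-2) = -4 + 4 = 0
Zero, so the vectors are orthogonal.

yes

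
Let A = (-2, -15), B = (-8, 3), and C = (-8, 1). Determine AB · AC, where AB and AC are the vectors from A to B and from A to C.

AB = B − A = (-6, 18)
AC = C − A = (-6, 16)
AB · AC = (-6)·(-6) + 18·16 = 36 + 288 = 324

324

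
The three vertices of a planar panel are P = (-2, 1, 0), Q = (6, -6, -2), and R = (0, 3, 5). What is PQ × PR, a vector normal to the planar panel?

(-31, -44, 30)

PQ = (8, -7, -2)
PR = (2, 2, 5)
i: (-7)·5 - (-2)·2 = -35 - (-4) = -31
j: (-2)·2 - 8·5 = -4 - 40 = -44
k: 8·2 - (-7)·2 = 16 - (-14) = 30
PQ × PR = (-31, -44, 30)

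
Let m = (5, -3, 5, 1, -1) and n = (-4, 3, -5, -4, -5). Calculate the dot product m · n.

-53

m · n = 5·(-4) + (-3)·3 + 5·(-5) + 1·(-4) + (-1)·(-5) = -20 - 9 - 25 - 4 + 5 = -53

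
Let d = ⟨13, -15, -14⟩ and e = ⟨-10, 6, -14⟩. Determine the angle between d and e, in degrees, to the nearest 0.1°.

93.1

d · e = 13·(-10) + (-15)·6 + (-14)·(-14) = -130 - 90 + 196 = -24
|d|² = 169 + 225 + 196 = 590,  |d| = √590 ≈ 24.289916
|e|² = 100 + 36 + 196 = 332,  |e| = √332 ≈ 18.220867
cos θ = -24 / (24.289916 · 18.220867) ≈ -0.05423
θ = arccos(-0.05423) ≈ 93.1°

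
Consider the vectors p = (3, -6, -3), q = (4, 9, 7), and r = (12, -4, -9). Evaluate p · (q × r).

q × r:
i: 9·(-9) - 7·(-4) = -81 - (-28) = -53
j: 7·12 - 4·(-9) = 84 - (-36) = 120
k: 4·(-4) - 9·12 = -16 - 108 = -124
q × r = (-53, 120, -124)
p · (q × r) = 3·(-53) + (-6)·120 + (-3)·(-124) = -159 - 720 + 372 = -507

-507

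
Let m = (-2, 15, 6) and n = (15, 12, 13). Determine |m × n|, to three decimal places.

300.975

i: 15·13 - 6·12 = 195 - 72 = 123
j: 6·15 - (-2)·13 = 90 - (-26) = 116
k: (-2)·12 - 15·15 = -24 - 225 = -249
m × n = (123, 116, -249)
|m × n| = √(123² + 116² + (-249)²) = √90586 ≈ 300.9751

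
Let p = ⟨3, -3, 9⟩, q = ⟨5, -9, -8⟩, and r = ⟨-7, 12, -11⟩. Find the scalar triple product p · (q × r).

q × r:
i: (-9)·(-11) - (-8)·12 = 99 - (-96) = 195
j: (-8)·(-7) - 5·(-11) = 56 - (-55) = 111
k: 5·12 - (-9)·(-7) = 60 - 63 = -3
q × r = (195, 111, -3)
p · (q × r) = 3·195 + (-3)·111 + 9·(-3) = 585 - 333 - 27 = 225

225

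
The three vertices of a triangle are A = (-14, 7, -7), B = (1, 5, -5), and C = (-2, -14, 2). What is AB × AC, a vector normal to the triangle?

AB = (15, -2, 2)
AC = (12, -21, 9)
i: (-2)·9 - 2·(-21) = -18 - (-42) = 24
j: 2·12 - 15·9 = 24 - 135 = -111
k: 15·(-21) - (-2)·12 = -315 - (-24) = -291
AB × AC = (24, -111, -291)

(24, -111, -291)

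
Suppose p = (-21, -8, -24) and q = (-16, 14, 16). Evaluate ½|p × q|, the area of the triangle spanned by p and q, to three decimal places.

i: (-8)·16 - (-24)·14 = -128 - (-336) = 208
j: (-24)·(-16) - (-21)·16 = 384 - (-336) = 720
k: (-21)·14 - (-8)·(-16) = -294 - 128 = -422
p × q = (208, 720, -422)
|p × q| = √(208² + 720² + (-422)²) = √739748 ≈ 860.0860
area = ½ · 860.0860 ≈ 430.043

430.043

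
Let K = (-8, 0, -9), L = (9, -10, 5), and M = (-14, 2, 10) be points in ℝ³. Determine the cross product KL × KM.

KL = (17, -10, 14)
KM = (-6, 2, 19)
i: (-10)·19 - 14·2 = -190 - 28 = -218
j: 14·(-6) - 17·19 = -84 - 323 = -407
k: 17·2 - (-10)·(-6) = 34 - 60 = -26
KL × KM = (-218, -407, -26)

(-218, -407, -26)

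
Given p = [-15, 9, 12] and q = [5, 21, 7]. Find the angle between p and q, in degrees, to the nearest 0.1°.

65.7

p · q = (-15)·5 + 9·21 + 12·7 = -75 + 189 + 84 = 198
|p|² = 225 + 81 + 144 = 450,  |p| = √450 ≈ 21.213203
|q|² = 25 + 441 + 49 = 515,  |q| = √515 ≈ 22.693611
cos θ = 198 / (21.213203 · 22.693611) ≈ 0.41130
θ = arccos(0.41130) ≈ 65.7°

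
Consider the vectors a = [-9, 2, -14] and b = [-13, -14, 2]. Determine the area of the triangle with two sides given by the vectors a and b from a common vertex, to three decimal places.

158.089

i: 2·2 - (-14)·(-14) = 4 - 196 = -192
j: (-14)·(-13) - (-9)·2 = 182 - (-18) = 200
k: (-9)·(-14) - 2·(-13) = 126 - (-26) = 152
a × b = (-192, 200, 152)
|a × b| = √((-192)² + 200² + 152²) = √99968 ≈ 316.1772
area = ½ · 316.1772 ≈ 158.089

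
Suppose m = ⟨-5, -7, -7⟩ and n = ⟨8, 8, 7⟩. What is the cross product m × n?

i: (-7)·7 - (-7)·8 = -49 - (-56) = 7
j: (-7)·8 - (-5)·7 = -56 - (-35) = -21
k: (-5)·8 - (-7)·8 = -40 - (-56) = 16
m × n = (7, -21, 16)

(7, -21, 16)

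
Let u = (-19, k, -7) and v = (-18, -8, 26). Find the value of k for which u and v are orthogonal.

20

u · v = (-19)·(-18) + k·(-8) + (-7)·26 = 160 - 8k
Set equal to 0: -8k = -160, so k = 20.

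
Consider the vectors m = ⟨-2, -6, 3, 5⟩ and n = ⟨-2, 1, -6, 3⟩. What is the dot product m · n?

m · n = (-2)·(-2) + (-6)·1 + 3·(-6) + 5·3 = 4 - 6 - 18 + 15 = -5

-5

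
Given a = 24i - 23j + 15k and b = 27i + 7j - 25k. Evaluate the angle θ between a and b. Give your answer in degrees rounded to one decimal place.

a · b = 24·27 + (-23)·7 + 15·(-25) = 648 - 161 - 375 = 112
|a|² = 576 + 529 + 225 = 1330,  |a| = √1330 ≈ 36.469165
|b|² = 729 + 49 + 625 = 1403,  |b| = √1403 ≈ 37.456642
cos θ = 112 / (36.469165 · 37.456642) ≈ 0.08199
θ = arccos(0.08199) ≈ 85.3°

85.3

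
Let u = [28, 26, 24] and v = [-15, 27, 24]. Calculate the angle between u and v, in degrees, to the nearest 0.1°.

u · v = 28·(-15) + 26·27 + 24·24 = -420 + 702 + 576 = 858
|u|² = 784 + 676 + 576 = 2036,  |u| = √2036 ≈ 45.122057
|v|² = 225 + 729 + 576 = 1530,  |v| = √1530 ≈ 39.115214
cos θ = 858 / (45.122057 · 39.115214) ≈ 0.48613
θ = arccos(0.48613) ≈ 60.9°

60.9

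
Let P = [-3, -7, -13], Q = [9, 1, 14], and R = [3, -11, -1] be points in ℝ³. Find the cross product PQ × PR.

PQ = (12, 8, 27)
PR = (6, -4, 12)
i: 8·12 - 27·(-4) = 96 - (-108) = 204
j: 27·6 - 12·12 = 162 - 144 = 18
k: 12·(-4) - 8·6 = -48 - 48 = -96
PQ × PR = (204, 18, -96)

(204, 18, -96)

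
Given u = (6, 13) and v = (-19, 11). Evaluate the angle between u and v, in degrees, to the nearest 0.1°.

84.7

u · v = 6·(-19) + 13·11 = -114 + 143 = 29
|u|² = 36 + 169 = 205,  |u| = √205 ≈ 14.317821
|v|² = 361 + 121 = 482,  |v| = √482 ≈ 21.954498
cos θ = 29 / (14.317821 · 21.954498) ≈ 0.09226
θ = arccos(0.09226) ≈ 84.7°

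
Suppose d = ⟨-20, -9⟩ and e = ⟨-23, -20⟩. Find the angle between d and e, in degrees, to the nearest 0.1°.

d · e = (-20)·(-23) + (-9)·(-20) = 460 + 180 = 640
|d|² = 400 + 81 = 481,  |d| = √481 ≈ 21.931712
|e|² = 529 + 400 = 929,  |e| = √929 ≈ 30.479501
cos θ = 640 / (21.931712 · 30.479501) ≈ 0.95741
θ = arccos(0.95741) ≈ 16.8°

16.8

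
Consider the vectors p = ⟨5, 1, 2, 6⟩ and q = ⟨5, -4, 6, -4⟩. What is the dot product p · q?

9

p · q = 5·5 + 1·(-4) + 2·6 + 6·(-4) = 25 - 4 + 12 - 24 = 9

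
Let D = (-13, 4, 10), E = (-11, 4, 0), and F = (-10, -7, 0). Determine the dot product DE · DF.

106

DE = E − D = (2, 0, -10)
DF = F − D = (3, -11, -10)
DE · DF = 2·3 + 0·(-11) + (-10)·(-10) = 6 + 0 + 100 = 106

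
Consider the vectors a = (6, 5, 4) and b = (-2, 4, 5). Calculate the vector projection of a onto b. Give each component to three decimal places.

a · b = 6·(-2) + 5·4 + 4·5 = -12 + 20 + 20 = 28
|b|² = 4 + 16 + 25 = 45
proj_b a = (28/45) · (-2, 4, 5) ≈ (-1.244, 2.489, 3.111)

(-1.244, 2.489, 3.111)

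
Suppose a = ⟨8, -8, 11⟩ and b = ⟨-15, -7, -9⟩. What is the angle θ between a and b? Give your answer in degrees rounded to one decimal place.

a · b = 8·(-15) + (-8)·(-7) + 11·(-9) = -120 + 56 - 99 = -163
|a|² = 64 + 64 + 121 = 249,  |a| = √249 ≈ 15.779734
|b|² = 225 + 49 + 81 = 355,  |b| = √355 ≈ 18.841444
cos θ = -163 / (15.779734 · 18.841444) ≈ -0.54824
θ = arccos(-0.54824) ≈ 123.2°

123.2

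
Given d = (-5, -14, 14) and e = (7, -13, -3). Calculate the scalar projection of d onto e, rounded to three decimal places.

d · e = (-5)·7 + (-14)·(-13) + 14·(-3) = -35 + 182 - 42 = 105
|e| = √(49 + 169 + 9) = √227 ≈ 15.0665
comp_e d = 105 / √227 ≈ 6.969

6.969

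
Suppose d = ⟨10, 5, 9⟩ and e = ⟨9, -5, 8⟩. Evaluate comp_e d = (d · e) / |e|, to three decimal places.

d · e = 10·9 + 5·(-5) + 9·8 = 90 - 25 + 72 = 137
|e| = √(81 + 25 + 64) = √170 ≈ 13.0384
comp_e d = 137 / √170 ≈ 10.507

10.507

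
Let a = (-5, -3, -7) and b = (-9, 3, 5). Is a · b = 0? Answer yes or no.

a · b = (-5)·(-9) + (-3)·3 + (-7)·5 = 45 - 9 - 35 = 1
Nonzero, so the vectors are not orthogonal.

no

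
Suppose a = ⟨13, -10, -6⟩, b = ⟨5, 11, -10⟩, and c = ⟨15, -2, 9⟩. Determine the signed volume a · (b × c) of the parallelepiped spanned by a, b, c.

4027

b × c:
i: 11·9 - (-10)·(-2) = 99 - 20 = 79
j: (-10)·15 - 5·9 = -150 - 45 = -195
k: 5·(-2) - 11·15 = -10 - 165 = -175
b × c = (79, -195, -175)
a · (b × c) = 13·79 + (-10)·(-195) + (-6)·(-175) = 1027 + 1950 + 1050 = 4027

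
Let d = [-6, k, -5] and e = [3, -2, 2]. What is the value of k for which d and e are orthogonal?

-14

d · e = (-6)·3 + k·(-2) + (-5)·2 = -28 - 2k
Set equal to 0: -2k = 28, so k = -14.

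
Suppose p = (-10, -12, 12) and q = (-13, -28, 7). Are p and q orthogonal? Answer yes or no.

no

p · q = (-10)·(-13) + (-12)·(-28) + 12·7 = 130 + 336 + 84 = 550
Nonzero, so the vectors are not orthogonal.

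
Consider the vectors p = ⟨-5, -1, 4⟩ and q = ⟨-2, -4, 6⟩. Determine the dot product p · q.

p · q = (-5)·(-2) + (-1)·(-4) + 4·6 = 10 + 4 + 24 = 38

38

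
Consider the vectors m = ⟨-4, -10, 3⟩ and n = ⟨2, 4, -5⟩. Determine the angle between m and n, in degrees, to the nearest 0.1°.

147.1

m · n = (-4)·2 + (-10)·4 + 3·(-5) = -8 - 40 - 15 = -63
|m|² = 16 + 100 + 9 = 125,  |m| = √125 ≈ 11.180340
|n|² = 4 + 16 + 25 = 45,  |n| = √45 ≈ 6.708204
cos θ = -63 / (11.180340 · 6.708204) ≈ -0.84000
θ = arccos(-0.84000) ≈ 147.1°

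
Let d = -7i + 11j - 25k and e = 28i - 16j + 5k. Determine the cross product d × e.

(-345, -665, -196)

i: 11·5 - (-25)·(-16) = 55 - 400 = -345
j: (-25)·28 - (-7)·5 = -700 - (-35) = -665
k: (-7)·(-16) - 11·28 = 112 - 308 = -196
d × e = (-345, -665, -196)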